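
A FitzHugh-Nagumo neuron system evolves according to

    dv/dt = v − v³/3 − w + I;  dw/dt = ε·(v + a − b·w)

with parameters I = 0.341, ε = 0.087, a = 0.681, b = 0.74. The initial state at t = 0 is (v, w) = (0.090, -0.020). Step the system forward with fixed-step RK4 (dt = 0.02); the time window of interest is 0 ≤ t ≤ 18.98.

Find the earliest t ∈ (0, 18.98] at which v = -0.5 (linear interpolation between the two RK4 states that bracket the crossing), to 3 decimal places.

t=0.000: state=(0.090, -0.020)
step 1 (dt=0.02): k1=(0.451, 0.068), k2=(0.455, 0.069), k3=(0.455, 0.069), k4=(0.458, 0.069); state += dt/6·(k1+2k2+2k3+k4)
t=0.020: state=(0.099, -0.019)
t=0.040: state=(0.108, -0.017)
t=0.060: state=(0.118, -0.016)
continuing one RK4 step at a time; state shown every 50 steps (Δt=1):
t=1.000: state=(0.763, 0.072)
t=2.000: state=(1.530, 0.225)
t=3.000: state=(1.700, 0.407)
t=4.000: state=(1.646, 0.581)
t=5.000: state=(1.556, 0.737)
t=6.000: state=(1.455, 0.875)
t=7.000: state=(1.343, 0.996)
t=8.000: state=(1.214, 1.099)
t=9.000: state=(1.056, 1.184)
t=10.000: state=(0.840, 1.248)
t=11.000: state=(0.480, 1.284)
t=12.000: state=(-0.334, 1.273)
t=12.120: state=(-0.492, 1.266)
next step: t=12.140: state=(-0.519, 1.265) — v has crossed -0.5
linear interpolation between t=12.120 (-0.49159) and t=12.140 (-0.51932) → t≈12.126

t = 12.126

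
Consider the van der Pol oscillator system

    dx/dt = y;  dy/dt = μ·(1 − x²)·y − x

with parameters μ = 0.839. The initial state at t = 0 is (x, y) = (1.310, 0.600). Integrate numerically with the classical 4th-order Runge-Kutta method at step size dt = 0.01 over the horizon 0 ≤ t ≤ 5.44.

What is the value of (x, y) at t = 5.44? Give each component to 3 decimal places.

(x, y) = (0.550, 2.457)

t=0.000: state=(1.310, 0.600)
step 1 (dt=0.01): k1=(0.600, -1.670), k2=(0.592, -1.672), k3=(0.592, -1.672), k4=(0.583, -1.674); state += dt/6·(k1+2k2+2k3+k4)
t=0.010: state=(1.316, 0.583)
t=0.020: state=(1.322, 0.567)
t=0.030: state=(1.327, 0.550)
continuing one RK4 step at a time; state shown every 20 steps (Δt=0.2):
t=0.200: state=(1.397, 0.268)
t=0.400: state=(1.419, -0.033)
t=0.600: state=(1.386, -0.288)
t=0.800: state=(1.307, -0.504)
t=1.000: state=(1.186, -0.698)
t=1.200: state=(1.028, -0.889)
t=1.400: state=(0.829, -1.098)
t=1.600: state=(0.586, -1.341)
t=1.800: state=(0.290, -1.629)
t=2.000: state=(-0.068, -1.945)
t=2.200: state=(-0.485, -2.209)
t=2.400: state=(-0.936, -2.248)
t=2.600: state=(-1.358, -1.901)
t=2.800: state=(-1.676, -1.246)
t=3.000: state=(-1.855, -0.571)
t=3.200: state=(-1.916, -0.063)
t=3.400: state=(-1.893, 0.268)
t=3.600: state=(-1.816, 0.483)
t=3.800: state=(-1.703, 0.637)
t=4.000: state=(-1.563, 0.767)
t=4.200: state=(-1.396, 0.897)
t=4.400: state=(-1.203, 1.045)
t=4.600: state=(-0.976, 1.227)
t=4.800: state=(-0.708, 1.461)
t=5.000: state=(-0.388, 1.757)
t=5.200: state=(-0.002, 2.105)
t=5.400: state=(0.452, 2.416)
t=5.440: state=(0.550, 2.457)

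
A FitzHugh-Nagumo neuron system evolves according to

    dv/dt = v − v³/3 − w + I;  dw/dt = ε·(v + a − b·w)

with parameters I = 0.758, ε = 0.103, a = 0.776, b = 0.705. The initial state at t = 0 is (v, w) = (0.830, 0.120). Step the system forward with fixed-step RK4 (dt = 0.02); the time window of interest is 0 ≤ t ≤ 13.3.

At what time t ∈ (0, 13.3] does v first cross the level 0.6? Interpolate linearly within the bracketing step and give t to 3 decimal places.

t = 10.710

t=0.000: state=(0.830, 0.120)
step 1 (dt=0.02): k1=(1.277, 0.157), k2=(1.280, 0.158), k3=(1.280, 0.158), k4=(1.282, 0.159); state += dt/6·(k1+2k2+2k3+k4)
t=0.020: state=(0.856, 0.123)
t=0.040: state=(0.881, 0.126)
t=0.060: state=(0.907, 0.130)
continuing one RK4 step at a time; state shown every 25 steps (Δt=0.5):
t=0.500: state=(1.432, 0.213)
t=1.000: state=(1.766, 0.327)
t=1.500: state=(1.853, 0.447)
t=2.000: state=(1.845, 0.564)
t=2.500: state=(1.810, 0.675)
t=3.000: state=(1.766, 0.781)
t=3.500: state=(1.719, 0.880)
t=4.000: state=(1.670, 0.974)
t=4.500: state=(1.620, 1.062)
t=5.000: state=(1.569, 1.144)
t=5.500: state=(1.516, 1.220)
t=6.000: state=(1.461, 1.291)
t=6.500: state=(1.404, 1.357)
t=7.000: state=(1.344, 1.417)
t=7.500: state=(1.279, 1.472)
t=8.000: state=(1.210, 1.522)
t=8.500: state=(1.134, 1.566)
t=9.000: state=(1.049, 1.605)
t=9.500: state=(0.950, 1.638)
t=10.000: state=(0.830, 1.663)
t=10.500: state=(0.678, 1.682)
t=10.700: state=(0.604, 1.686)
next step: t=10.720: state=(0.596, 1.687) — v has crossed 0.6
linear interpolation between t=10.700 (0.60395) and t=10.720 (0.59594) → t≈10.710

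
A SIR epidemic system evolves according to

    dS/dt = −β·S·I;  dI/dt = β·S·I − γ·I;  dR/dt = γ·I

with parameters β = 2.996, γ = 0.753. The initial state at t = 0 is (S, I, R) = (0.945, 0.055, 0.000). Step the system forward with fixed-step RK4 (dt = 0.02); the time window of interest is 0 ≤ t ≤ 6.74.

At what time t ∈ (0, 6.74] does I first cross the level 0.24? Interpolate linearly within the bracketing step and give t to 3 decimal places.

t = 0.843

t=0.000: state=(0.945, 0.055, 0.000)
step 1 (dt=0.02): k1=(-0.156, 0.114, 0.041), k2=(-0.159, 0.116, 0.042), k3=(-0.159, 0.116, 0.042), k4=(-0.162, 0.119, 0.043); state += dt/6·(k1+2k2+2k3+k4)
t=0.020: state=(0.942, 0.057, 0.001)
t=0.040: state=(0.939, 0.060, 0.002)
t=0.060: state=(0.935, 0.062, 0.003)
continuing one RK4 step at a time; state shown every 25 steps (Δt=0.5):
t=0.500: state=(0.821, 0.143, 0.035)
t=0.840: state=(0.677, 0.239, 0.084)
next step: t=0.860: state=(0.667, 0.245, 0.087) — I has crossed 0.24
linear interpolation between t=0.840 (0.23916) and t=0.860 (0.24527) → t≈0.843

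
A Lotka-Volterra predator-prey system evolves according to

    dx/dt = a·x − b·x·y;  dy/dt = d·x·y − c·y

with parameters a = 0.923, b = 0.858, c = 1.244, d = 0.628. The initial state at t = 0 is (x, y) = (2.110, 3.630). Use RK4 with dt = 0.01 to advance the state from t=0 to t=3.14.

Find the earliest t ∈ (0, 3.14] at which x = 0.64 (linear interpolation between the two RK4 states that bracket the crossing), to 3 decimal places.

t=0.000: state=(2.110, 3.630)
step 1 (dt=0.01): k1=(-4.624, 0.294), k2=(-4.576, 0.242), k3=(-4.576, 0.242), k4=(-4.528, 0.190); state += dt/6·(k1+2k2+2k3+k4)
t=0.010: state=(2.064, 3.632)
t=0.020: state=(2.019, 3.634)
t=0.030: state=(1.976, 3.634)
continuing one RK4 step at a time; state shown every 20 steps (Δt=0.2):
t=0.200: state=(1.369, 3.509)
t=0.400: state=(0.928, 3.152)
t=0.600: state=(0.674, 2.714)
t=0.630: state=(0.647, 2.647)
next step: t=0.640: state=(0.638, 2.625) — x has crossed 0.64
linear interpolation between t=0.630 (0.64705) and t=0.640 (0.63845) → t≈0.638

t = 0.638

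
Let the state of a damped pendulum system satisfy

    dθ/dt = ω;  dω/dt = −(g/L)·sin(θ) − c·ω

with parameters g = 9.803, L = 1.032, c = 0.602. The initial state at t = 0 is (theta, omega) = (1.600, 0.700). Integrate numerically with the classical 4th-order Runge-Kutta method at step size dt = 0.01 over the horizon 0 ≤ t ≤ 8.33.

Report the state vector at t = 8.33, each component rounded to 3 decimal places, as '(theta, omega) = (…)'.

t=0.000: state=(1.600, 0.700)
step 1 (dt=0.01): k1=(0.700, -9.916), k2=(0.650, -9.886), k3=(0.651, -9.886), k4=(0.601, -9.855); state += dt/6·(k1+2k2+2k3+k4)
t=0.010: state=(1.607, 0.601)
t=0.020: state=(1.612, 0.503)
t=0.030: state=(1.617, 0.405)
continuing one RK4 step at a time; state shown every 50 steps (Δt=0.5):
t=0.500: state=(0.839, -3.387)
t=1.000: state=(-0.841, -2.123)
t=1.500: state=(-0.845, 1.900)
t=2.000: state=(0.410, 2.142)
t=2.500: state=(0.692, -1.029)
t=3.000: state=(-0.191, -1.778)
t=3.500: state=(-0.534, 0.537)
t=4.000: state=(0.079, 1.386)
t=4.500: state=(0.402, -0.260)
t=5.000: state=(-0.022, -1.052)
t=5.500: state=(-0.299, 0.104)
t=6.000: state=(-0.008, 0.787)
t=6.500: state=(0.220, -0.018)
t=7.000: state=(0.021, -0.584)
t=7.500: state=(-0.161, -0.027)
t=8.000: state=(-0.027, 0.431)
t=8.330: state=(0.093, 0.238)

(theta, omega) = (0.093, 0.238)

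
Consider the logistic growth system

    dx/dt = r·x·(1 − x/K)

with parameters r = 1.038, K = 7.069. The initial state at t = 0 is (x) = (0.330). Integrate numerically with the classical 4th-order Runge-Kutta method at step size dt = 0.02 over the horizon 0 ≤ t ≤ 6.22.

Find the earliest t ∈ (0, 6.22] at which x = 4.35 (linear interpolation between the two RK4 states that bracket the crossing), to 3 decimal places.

t=0.000: state=(0.330)
step 1 (dt=0.02): k1=(0.327), k2=(0.330), k3=(0.330), k4=(0.333); state += dt/6·(k1+2k2+2k3+k4)
t=0.020: state=(0.337)
t=0.040: state=(0.343)
t=0.060: state=(0.350)
continuing one RK4 step at a time; state shown every 25 steps (Δt=0.5):
t=0.500: state=(0.537)
t=1.000: state=(0.859)
t=1.500: state=(1.333)
t=2.000: state=(1.985)
t=2.500: state=(2.800)
t=3.000: state=(3.707)
t=3.340: state=(4.317)
next step: t=3.360: state=(4.352) — x has crossed 4.35
linear interpolation between t=3.340 (4.31719) and t=3.360 (4.35200) → t≈3.359

t = 3.359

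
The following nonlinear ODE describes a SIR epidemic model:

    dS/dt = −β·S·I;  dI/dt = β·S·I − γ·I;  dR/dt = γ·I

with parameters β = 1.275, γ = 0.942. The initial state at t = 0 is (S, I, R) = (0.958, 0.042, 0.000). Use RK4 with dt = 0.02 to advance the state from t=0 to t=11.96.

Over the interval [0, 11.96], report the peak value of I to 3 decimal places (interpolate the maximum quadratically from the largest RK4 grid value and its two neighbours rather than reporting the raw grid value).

t=0.000: state=(0.958, 0.042, 0.000)
step 1 (dt=0.02): k1=(-0.051, 0.012, 0.040), k2=(-0.051, 0.012, 0.040), k3=(-0.051, 0.012, 0.040), k4=(-0.052, 0.012, 0.040); state += dt/6·(k1+2k2+2k3+k4)
t=0.020: state=(0.957, 0.042, 0.001)
t=0.040: state=(0.956, 0.042, 0.002)
t=0.060: state=(0.955, 0.043, 0.002)
continuing one RK4 step at a time; state shown every 25 steps (Δt=0.5):
t=0.500: state=(0.931, 0.048, 0.021)
t=1.000: state=(0.901, 0.054, 0.045)
t=1.500: state=(0.870, 0.059, 0.072)
t=2.000: state=(0.836, 0.063, 0.100)
t=2.500: state=(0.802, 0.067, 0.131)
t=3.000: state=(0.768, 0.069, 0.163)
t=3.500: state=(0.735, 0.069, 0.196)
t=4.000: state=(0.704, 0.068, 0.228)
t=4.500: state=(0.674, 0.066, 0.260)
t=5.000: state=(0.647, 0.063, 0.290)
t=5.500: state=(0.622, 0.059, 0.319)
t=6.000: state=(0.600, 0.054, 0.346)
t=6.500: state=(0.581, 0.049, 0.370)
t=7.000: state=(0.563, 0.044, 0.392)
t=7.500: state=(0.549, 0.040, 0.412)
t=8.000: state=(0.536, 0.035, 0.429)
t=8.500: state=(0.525, 0.031, 0.445)
t=9.000: state=(0.515, 0.027, 0.458)
t=9.500: state=(0.507, 0.023, 0.470)
t=10.000: state=(0.500, 0.020, 0.480)
t=10.500: state=(0.495, 0.017, 0.489)
t=11.000: state=(0.490, 0.014, 0.496)
t=11.500: state=(0.485, 0.012, 0.502)
t=11.960: state=(0.482, 0.011, 0.507)
largest grid value and its neighbours: I(3.420)=0.06924, I(3.440)=0.06924, I(3.460)=0.06924
parabola through these three points peaks at t≈3.445 with I≈0.06924

max I = 0.069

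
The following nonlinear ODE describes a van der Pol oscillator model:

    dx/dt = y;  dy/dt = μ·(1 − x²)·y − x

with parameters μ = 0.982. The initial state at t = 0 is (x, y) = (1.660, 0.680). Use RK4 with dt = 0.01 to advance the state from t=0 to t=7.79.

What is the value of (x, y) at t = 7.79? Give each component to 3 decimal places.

(x, y) = (1.388, -0.870)

t=0.000: state=(1.660, 0.680)
step 1 (dt=0.01): k1=(0.680, -2.832), k2=(0.666, -2.819), k3=(0.666, -2.819), k4=(0.652, -2.805); state += dt/6·(k1+2k2+2k3+k4)
t=0.010: state=(1.667, 0.652)
t=0.020: state=(1.673, 0.624)
t=0.030: state=(1.679, 0.596)
continuing one RK4 step at a time; state shown every 50 steps (Δt=0.5):
t=0.500: state=(1.720, -0.294)
t=1.000: state=(1.460, -0.706)
t=1.500: state=(1.016, -1.094)
t=2.000: state=(0.313, -1.798)
t=2.500: state=(-0.824, -2.612)
t=3.000: state=(-1.840, -1.053)
t=3.500: state=(-1.970, 0.262)
t=4.000: state=(-1.733, 0.629)
t=4.500: state=(-1.356, 0.889)
t=5.000: state=(-0.813, 1.334)
t=5.500: state=(0.055, 2.218)
t=6.000: state=(1.314, 2.375)
t=6.500: state=(1.985, 0.346)
t=7.000: state=(1.914, -0.448)
t=7.500: state=(1.617, -0.718)
t=7.790: state=(1.388, -0.870)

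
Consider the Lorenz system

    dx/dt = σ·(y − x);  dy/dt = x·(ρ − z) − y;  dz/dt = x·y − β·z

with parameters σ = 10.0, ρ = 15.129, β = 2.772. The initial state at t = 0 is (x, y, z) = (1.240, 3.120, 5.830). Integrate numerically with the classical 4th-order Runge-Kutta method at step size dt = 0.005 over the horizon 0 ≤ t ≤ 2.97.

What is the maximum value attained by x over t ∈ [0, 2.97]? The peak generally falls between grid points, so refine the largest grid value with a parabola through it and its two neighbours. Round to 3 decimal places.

max x = 10.548

t=0.000: state=(1.240, 3.120, 5.830)
step 1 (dt=0.005): k1=(18.800, 8.411, -12.292), k2=(18.540, 8.866, -12.033), k3=(18.558, 8.858, -12.035), k4=(18.315, 9.310, -11.777); state += dt/6·(k1+2k2+2k3+k4)
t=0.005: state=(1.333, 3.164, 5.770)
t=0.010: state=(1.423, 3.213, 5.712)
t=0.015: state=(1.512, 3.266, 5.657)
continuing one RK4 step at a time; state shown every 20 steps (Δt=0.1):
t=0.100: state=(2.960, 4.793, 5.161)
t=0.200: state=(5.231, 8.015, 6.224)
t=0.300: state=(8.392, 11.632, 10.788)
t=0.400: state=(10.535, 10.879, 18.252)
t=0.500: state=(8.661, 5.087, 20.763)
t=0.600: state=(4.976, 1.789, 17.589)
t=0.700: state=(2.731, 1.382, 13.797)
t=0.800: state=(2.035, 1.871, 10.772)
t=0.900: state=(2.246, 2.795, 8.587)
t=1.000: state=(3.127, 4.361, 7.339)
t=1.100: state=(4.775, 6.856, 7.503)
t=1.200: state=(7.213, 9.859, 10.171)
t=1.300: state=(9.412, 10.692, 15.605)
t=1.400: state=(9.075, 7.143, 19.396)
t=1.500: state=(6.382, 3.490, 18.174)
t=1.600: state=(4.042, 2.392, 15.002)
t=1.700: state=(3.064, 2.683, 12.108)
t=1.800: state=(3.142, 3.631, 10.007)
t=1.900: state=(3.999, 5.220, 8.951)
t=2.000: state=(5.571, 7.462, 9.454)
t=2.100: state=(7.582, 9.518, 12.184)
t=2.200: state=(8.877, 9.237, 16.305)
t=2.300: state=(8.090, 6.318, 18.275)
t=2.400: state=(5.994, 3.919, 16.898)
t=2.500: state=(4.371, 3.278, 14.345)
t=2.600: state=(3.801, 3.713, 12.069)
t=2.700: state=(4.117, 4.806, 10.593)
t=2.800: state=(5.132, 6.445, 10.299)
t=2.900: state=(6.632, 8.218, 11.634)
t=2.970: state=(7.658, 8.904, 13.534)
largest grid value and its neighbours: x(0.400)=10.53533, x(0.405)=10.54657, x(0.410)=10.54582
parabola through these three points peaks at t≈0.407 with x≈10.54771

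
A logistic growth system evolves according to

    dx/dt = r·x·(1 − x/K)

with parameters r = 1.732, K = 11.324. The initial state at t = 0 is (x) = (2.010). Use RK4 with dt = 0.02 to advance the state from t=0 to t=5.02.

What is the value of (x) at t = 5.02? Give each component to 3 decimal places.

(x) = (11.315)

t=0.000: state=(2.010)
step 1 (dt=0.02): k1=(2.863), k2=(2.895), k3=(2.896), k4=(2.928); state += dt/6·(k1+2k2+2k3+k4)
t=0.020: state=(2.068)
t=0.040: state=(2.127)
t=0.060: state=(2.188)
continuing one RK4 step at a time; state shown every 10 steps (Δt=0.2):
t=0.200: state=(2.648)
t=0.400: state=(3.413)
t=0.600: state=(4.291)
t=0.800: state=(5.244)
t=1.000: state=(6.222)
t=1.200: state=(7.168)
t=1.400: state=(8.031)
t=1.600: state=(8.778)
t=1.800: state=(9.397)
t=2.000: state=(9.889)
t=2.200: state=(10.270)
t=2.400: state=(10.558)
t=2.600: state=(10.771)
t=2.800: state=(10.927)
t=3.000: state=(11.041)
t=3.200: state=(11.122)
t=3.400: state=(11.180)
t=3.600: state=(11.222)
t=3.800: state=(11.252)
t=4.000: state=(11.273)
t=4.200: state=(11.288)
t=4.400: state=(11.298)
t=4.600: state=(11.306)
t=4.800: state=(11.311)
t=5.000: state=(11.315)
t=5.020: state=(11.315)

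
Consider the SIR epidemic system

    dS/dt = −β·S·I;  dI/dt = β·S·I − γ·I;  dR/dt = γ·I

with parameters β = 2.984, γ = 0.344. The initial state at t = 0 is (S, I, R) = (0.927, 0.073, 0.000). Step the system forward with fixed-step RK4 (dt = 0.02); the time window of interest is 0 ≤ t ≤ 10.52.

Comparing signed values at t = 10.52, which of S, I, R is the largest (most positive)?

t=0.000: state=(0.927, 0.073, 0.000)
step 1 (dt=0.02): k1=(-0.202, 0.177, 0.025), k2=(-0.206, 0.181, 0.026), k3=(-0.206, 0.181, 0.026), k4=(-0.211, 0.185, 0.026); state += dt/6·(k1+2k2+2k3+k4)
t=0.020: state=(0.923, 0.077, 0.001)
t=0.040: state=(0.919, 0.080, 0.001)
t=0.060: state=(0.914, 0.084, 0.002)
continuing one RK4 step at a time; state shown every 25 steps (Δt=0.5):
t=0.500: state=(0.757, 0.220, 0.023)
t=1.000: state=(0.457, 0.462, 0.082)
t=1.500: state=(0.199, 0.624, 0.177)
t=2.000: state=(0.077, 0.636, 0.287)
t=2.500: state=(0.031, 0.577, 0.392)
t=3.000: state=(0.014, 0.501, 0.485)
t=3.500: state=(0.007, 0.428, 0.565)
t=4.000: state=(0.004, 0.363, 0.633)
t=4.500: state=(0.002, 0.307, 0.690)
t=5.000: state=(0.002, 0.260, 0.739)
t=5.500: state=(0.001, 0.219, 0.780)
t=6.000: state=(0.001, 0.185, 0.815)
t=6.500: state=(0.001, 0.156, 0.844)
t=7.000: state=(0.000, 0.131, 0.868)
t=7.500: state=(0.000, 0.110, 0.889)
t=8.000: state=(0.000, 0.093, 0.907)
t=8.500: state=(0.000, 0.078, 0.921)
t=9.000: state=(0.000, 0.066, 0.934)
t=9.500: state=(0.000, 0.056, 0.944)
t=10.000: state=(0.000, 0.047, 0.953)
t=10.500: state=(0.000, 0.039, 0.960)
t=10.520: state=(0.000, 0.039, 0.961)
compare at T: S=0.000, I=0.039, R=0.961

largest component: R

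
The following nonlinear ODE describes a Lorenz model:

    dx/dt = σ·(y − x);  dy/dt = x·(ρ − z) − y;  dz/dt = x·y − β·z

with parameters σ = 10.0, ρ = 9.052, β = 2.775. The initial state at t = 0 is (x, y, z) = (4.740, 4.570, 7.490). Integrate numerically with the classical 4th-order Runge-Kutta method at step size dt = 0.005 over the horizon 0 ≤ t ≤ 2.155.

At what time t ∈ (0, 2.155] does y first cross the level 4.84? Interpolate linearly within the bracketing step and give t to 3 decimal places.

t=0.000: state=(4.740, 4.570, 7.490)
step 1 (dt=0.005): k1=(-1.700, 2.834, 0.877), k2=(-1.587, 2.810, 0.885), k3=(-1.590, 2.810, 0.886), k4=(-1.480, 2.786, 0.895); state += dt/6·(k1+2k2+2k3+k4)
t=0.005: state=(4.732, 4.584, 7.494)
t=0.010: state=(4.725, 4.598, 7.499)
t=0.015: state=(4.719, 4.611, 7.504)
continuing one RK4 step at a time; state shown every 20 steps (Δt=0.1):
t=0.100: state=(4.725, 4.811, 7.610)
t=0.110: state=(4.735, 4.831, 7.627)
next step: t=0.115: state=(4.739, 4.840, 7.635) — y has crossed 4.84
linear interpolation between t=0.110 (4.83062) and t=0.115 (4.84010) → t≈0.115

t = 0.115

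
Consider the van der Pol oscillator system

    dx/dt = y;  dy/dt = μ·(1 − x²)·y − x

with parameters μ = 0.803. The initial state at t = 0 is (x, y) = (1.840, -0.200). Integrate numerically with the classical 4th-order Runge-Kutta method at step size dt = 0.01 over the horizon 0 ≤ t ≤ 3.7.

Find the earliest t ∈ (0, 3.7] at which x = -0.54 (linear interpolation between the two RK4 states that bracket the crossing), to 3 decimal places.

t=0.000: state=(1.840, -0.200)
step 1 (dt=0.01): k1=(-0.200, -1.457), k2=(-0.207, -1.443), k3=(-0.207, -1.443), k4=(-0.214, -1.428); state += dt/6·(k1+2k2+2k3+k4)
t=0.010: state=(1.838, -0.214)
t=0.020: state=(1.836, -0.229)
t=0.030: state=(1.833, -0.242)
continuing one RK4 step at a time; state shown every 20 steps (Δt=0.2):
t=0.200: state=(1.774, -0.443)
t=0.400: state=(1.667, -0.619)
t=0.600: state=(1.529, -0.766)
t=0.800: state=(1.361, -0.909)
t=1.000: state=(1.164, -1.067)
t=1.200: state=(0.932, -1.258)
t=1.400: state=(0.658, -1.498)
t=1.600: state=(0.329, -1.795)
t=1.800: state=(-0.063, -2.128)
t=2.000: state=(-0.518, -2.399)
next step: t=2.010: state=(-0.542, -2.407) — x has crossed -0.54
linear interpolation between t=2.000 (-0.51794) and t=2.010 (-0.54197) → t≈2.009

t = 2.009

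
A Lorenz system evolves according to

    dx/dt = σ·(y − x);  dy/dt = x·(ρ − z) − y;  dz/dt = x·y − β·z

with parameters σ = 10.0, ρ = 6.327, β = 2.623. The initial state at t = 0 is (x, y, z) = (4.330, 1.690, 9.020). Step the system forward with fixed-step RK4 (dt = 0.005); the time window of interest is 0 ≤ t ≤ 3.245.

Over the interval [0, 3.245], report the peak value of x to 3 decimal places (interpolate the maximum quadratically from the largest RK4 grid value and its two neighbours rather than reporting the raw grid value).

t=0.000: state=(4.330, 1.690, 9.020)
step 1 (dt=0.005): k1=(-26.400, -13.351, -16.342), k2=(-26.074, -12.965, -16.488), k3=(-26.072, -12.967, -16.482), k4=(-25.745, -12.589, -16.618); state += dt/6·(k1+2k2+2k3+k4)
t=0.005: state=(4.200, 1.625, 8.938)
t=0.010: state=(4.073, 1.564, 8.854)
t=0.015: state=(3.949, 1.507, 8.769)
continuing one RK4 step at a time; state shown every 40 steps (Δt=0.2):
t=0.200: state=(1.395, 0.819, 5.743)
t=0.400: state=(0.987, 1.015, 3.549)
t=0.600: state=(1.279, 1.532, 2.321)
t=0.800: state=(2.020, 2.520, 1.899)
t=1.000: state=(3.301, 4.064, 2.532)
t=1.200: state=(4.785, 5.367, 4.660)
t=1.400: state=(5.074, 4.741, 6.886)
t=1.600: state=(3.923, 3.291, 6.832)
t=1.800: state=(3.007, 2.753, 5.575)
t=2.000: state=(2.861, 2.943, 4.557)
t=2.200: state=(3.239, 3.511, 4.226)
t=2.400: state=(3.832, 4.118, 4.642)
t=2.600: state=(4.225, 4.301, 5.459)
t=2.800: state=(4.116, 3.953, 5.941)
t=3.000: state=(3.727, 3.539, 5.776)
t=3.200: state=(3.465, 3.401, 5.325)
t=3.245: state=(3.443, 3.411, 5.231)
largest grid value and its neighbours: x(1.325)=5.19210, x(1.330)=5.19288, x(1.335)=5.19238
parabola through these three points peaks at t≈1.331 with x≈5.19289

max x = 5.193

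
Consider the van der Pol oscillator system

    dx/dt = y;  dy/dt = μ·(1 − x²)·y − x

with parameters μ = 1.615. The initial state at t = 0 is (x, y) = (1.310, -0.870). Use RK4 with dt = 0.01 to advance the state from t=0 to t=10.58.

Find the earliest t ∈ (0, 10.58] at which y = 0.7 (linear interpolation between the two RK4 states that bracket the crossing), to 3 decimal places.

t=0.000: state=(1.310, -0.870)
step 1 (dt=0.01): k1=(-0.870, -0.304), k2=(-0.872, -0.314), k3=(-0.872, -0.314), k4=(-0.873, -0.324); state += dt/6·(k1+2k2+2k3+k4)
t=0.010: state=(1.301, -0.873)
t=0.020: state=(1.293, -0.876)
t=0.030: state=(1.284, -0.880)
continuing one RK4 step at a time; state shown every 50 steps (Δt=0.5):
t=0.500: state=(0.794, -1.297)
t=1.000: state=(-0.159, -2.753)
t=1.500: state=(-1.696, -2.138)
t=2.000: state=(-2.025, 0.153)
t=2.500: state=(-1.865, 0.410)
t=3.000: state=(-1.634, 0.516)
t=3.500: state=(-1.339, 0.683)
t=3.530: state=(-1.318, 0.697)
next step: t=3.540: state=(-1.311, 0.702) — y has crossed 0.7
linear interpolation between t=3.530 (0.69718) and t=3.540 (0.70210) → t≈3.536

t = 3.536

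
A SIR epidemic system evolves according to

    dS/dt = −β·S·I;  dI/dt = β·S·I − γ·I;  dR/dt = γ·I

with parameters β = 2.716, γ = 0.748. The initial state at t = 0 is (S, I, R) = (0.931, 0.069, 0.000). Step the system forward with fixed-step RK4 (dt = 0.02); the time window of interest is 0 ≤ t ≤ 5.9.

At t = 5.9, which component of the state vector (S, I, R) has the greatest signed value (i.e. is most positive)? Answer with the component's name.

t=0.000: state=(0.931, 0.069, 0.000)
step 1 (dt=0.02): k1=(-0.174, 0.123, 0.052), k2=(-0.177, 0.125, 0.053), k3=(-0.177, 0.125, 0.053), k4=(-0.180, 0.127, 0.053); state += dt/6·(k1+2k2+2k3+k4)
t=0.020: state=(0.927, 0.071, 0.001)
t=0.040: state=(0.924, 0.074, 0.002)
t=0.060: state=(0.920, 0.077, 0.003)
continuing one RK4 step at a time; state shown every 10 steps (Δt=0.2):
t=0.200: state=(0.890, 0.097, 0.012)
t=0.400: state=(0.836, 0.134, 0.030)
t=0.600: state=(0.768, 0.179, 0.053)
t=0.800: state=(0.688, 0.229, 0.083)
t=1.000: state=(0.599, 0.279, 0.121)
t=1.200: state=(0.508, 0.325, 0.167)
t=1.400: state=(0.422, 0.360, 0.218)
t=1.600: state=(0.344, 0.382, 0.274)
t=1.800: state=(0.279, 0.389, 0.332)
t=2.000: state=(0.226, 0.384, 0.390)
t=2.200: state=(0.184, 0.370, 0.446)
t=2.400: state=(0.152, 0.349, 0.500)
t=2.600: state=(0.126, 0.324, 0.550)
t=2.800: state=(0.107, 0.297, 0.597)
t=3.000: state=(0.091, 0.270, 0.639)
t=3.200: state=(0.080, 0.243, 0.677)
t=3.400: state=(0.070, 0.218, 0.712)
t=3.600: state=(0.063, 0.195, 0.743)
t=3.800: state=(0.057, 0.173, 0.770)
t=4.000: state=(0.052, 0.154, 0.794)
t=4.200: state=(0.048, 0.136, 0.816)
t=4.400: state=(0.045, 0.120, 0.835)
t=4.600: state=(0.042, 0.106, 0.852)
t=4.800: state=(0.040, 0.093, 0.867)
t=5.000: state=(0.038, 0.082, 0.880)
t=5.200: state=(0.037, 0.072, 0.891)
t=5.400: state=(0.035, 0.063, 0.902)
t=5.600: state=(0.034, 0.055, 0.910)
t=5.800: state=(0.033, 0.049, 0.918)
t=5.900: state=(0.033, 0.046, 0.922)
compare at T: S=0.033, I=0.046, R=0.922

largest component: R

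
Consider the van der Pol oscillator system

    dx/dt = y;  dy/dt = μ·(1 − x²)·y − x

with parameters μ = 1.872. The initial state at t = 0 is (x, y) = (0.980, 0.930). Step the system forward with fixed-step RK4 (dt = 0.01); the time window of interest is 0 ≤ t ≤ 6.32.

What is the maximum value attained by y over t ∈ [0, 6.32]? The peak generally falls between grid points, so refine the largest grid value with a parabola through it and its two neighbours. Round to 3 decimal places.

t=0.000: state=(0.980, 0.930)
step 1 (dt=0.01): k1=(0.930, -0.911), k2=(0.925, -0.932), k3=(0.925, -0.932), k4=(0.921, -0.952); state += dt/6·(k1+2k2+2k3+k4)
t=0.010: state=(0.989, 0.921)
t=0.020: state=(0.998, 0.911)
t=0.030: state=(1.007, 0.901)
continuing one RK4 step at a time; state shown every 25 steps (Δt=0.25):
t=0.250: state=(1.175, 0.599)
t=0.500: state=(1.274, 0.198)
t=0.750: state=(1.280, -0.130)
t=1.000: state=(1.216, -0.376)
t=1.250: state=(1.095, -0.590)
t=1.500: state=(0.918, -0.838)
t=1.750: state=(0.666, -1.211)
t=2.000: state=(0.289, -1.871)
t=2.250: state=(-0.308, -2.958)
t=2.500: state=(-1.147, -3.426)
t=2.750: state=(-1.800, -1.572)
t=3.000: state=(-1.989, -0.175)
t=3.250: state=(-1.971, 0.226)
t=3.500: state=(-1.899, 0.336)
t=3.750: state=(-1.808, 0.386)
t=4.000: state=(-1.706, 0.428)
t=4.250: state=(-1.593, 0.477)
t=4.500: state=(-1.466, 0.541)
t=4.750: state=(-1.320, 0.632)
t=5.000: state=(-1.146, 0.771)
t=5.250: state=(-0.928, 0.999)
t=5.500: state=(-0.632, 1.408)
t=5.750: state=(-0.193, 2.184)
t=6.000: state=(0.499, 3.366)
t=6.250: state=(1.382, 3.213)
t=6.320: state=(1.588, 2.643)
largest grid value and its neighbours: y(6.110)=3.65912, y(6.120)=3.66219, y(6.130)=3.66025
parabola through these three points peaks at t≈6.121 with y≈3.66222

max y = 3.662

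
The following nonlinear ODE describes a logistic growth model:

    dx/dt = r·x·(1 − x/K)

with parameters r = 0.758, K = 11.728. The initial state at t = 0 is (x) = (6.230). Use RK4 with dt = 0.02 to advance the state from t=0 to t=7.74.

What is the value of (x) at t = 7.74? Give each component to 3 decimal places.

t=0.000: state=(6.230)
step 1 (dt=0.02): k1=(2.214), k2=(2.213), k3=(2.213), k4=(2.212); state += dt/6·(k1+2k2+2k3+k4)
t=0.020: state=(6.274)
t=0.040: state=(6.318)
t=0.060: state=(6.363)
continuing one RK4 step at a time; state shown every 25 steps (Δt=0.5):
t=0.500: state=(7.311)
t=1.000: state=(8.297)
t=1.500: state=(9.140)
t=2.000: state=(9.824)
t=2.500: state=(10.354)
t=3.000: state=(10.752)
t=3.500: state=(11.042)
t=4.000: state=(11.249)
t=4.500: state=(11.396)
t=5.000: state=(11.499)
t=5.500: state=(11.570)
t=6.000: state=(11.619)
t=6.500: state=(11.653)
t=7.000: state=(11.677)
t=7.500: state=(11.693)
t=7.740: state=(11.699)

(x) = (11.699)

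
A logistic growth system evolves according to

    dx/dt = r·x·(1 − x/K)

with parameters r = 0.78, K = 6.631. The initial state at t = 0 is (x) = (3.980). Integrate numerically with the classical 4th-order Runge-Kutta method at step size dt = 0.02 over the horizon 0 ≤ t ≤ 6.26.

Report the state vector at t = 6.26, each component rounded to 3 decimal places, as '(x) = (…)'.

t=0.000: state=(3.980)
step 1 (dt=0.02): k1=(1.241), k2=(1.239), k3=(1.239), k4=(1.237); state += dt/6·(k1+2k2+2k3+k4)
t=0.020: state=(4.005)
t=0.040: state=(4.029)
t=0.060: state=(4.054)
continuing one RK4 step at a time; state shown every 25 steps (Δt=0.5):
t=0.500: state=(4.570)
t=1.000: state=(5.080)
t=1.500: state=(5.495)
t=2.000: state=(5.817)
t=2.500: state=(6.057)
t=3.000: state=(6.231)
t=3.500: state=(6.355)
t=4.000: state=(6.442)
t=4.500: state=(6.502)
t=5.000: state=(6.543)
t=5.500: state=(6.571)
t=6.000: state=(6.590)
t=6.260: state=(6.598)

(x) = (6.598)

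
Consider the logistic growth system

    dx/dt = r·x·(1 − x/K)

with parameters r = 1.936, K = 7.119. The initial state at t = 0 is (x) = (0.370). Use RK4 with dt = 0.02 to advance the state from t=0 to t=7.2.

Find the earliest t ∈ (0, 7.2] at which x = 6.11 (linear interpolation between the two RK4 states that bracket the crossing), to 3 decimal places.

t = 2.430

t=0.000: state=(0.370)
step 1 (dt=0.02): k1=(0.679), k2=(0.691), k3=(0.691), k4=(0.703); state += dt/6·(k1+2k2+2k3+k4)
t=0.020: state=(0.384)
t=0.040: state=(0.398)
t=0.060: state=(0.413)
continuing one RK4 step at a time; state shown every 25 steps (Δt=0.5):
t=0.500: state=(0.898)
t=1.000: state=(1.960)
t=1.500: state=(3.560)
t=2.000: state=(5.160)
t=2.420: state=(6.093)
next step: t=2.440: state=(6.127) — x has crossed 6.11
linear interpolation between t=2.420 (6.09300) and t=2.440 (6.12654) → t≈2.430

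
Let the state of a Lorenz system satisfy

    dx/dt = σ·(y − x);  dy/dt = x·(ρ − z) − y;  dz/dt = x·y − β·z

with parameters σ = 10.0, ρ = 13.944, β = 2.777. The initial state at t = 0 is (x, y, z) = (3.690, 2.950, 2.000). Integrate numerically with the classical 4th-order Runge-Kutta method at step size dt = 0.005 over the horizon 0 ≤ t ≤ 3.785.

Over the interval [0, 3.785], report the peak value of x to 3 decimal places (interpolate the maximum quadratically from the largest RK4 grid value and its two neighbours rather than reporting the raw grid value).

max x = 10.876

t=0.000: state=(3.690, 2.950, 2.000)
step 1 (dt=0.005): k1=(-7.400, 41.123, 5.332), k2=(-6.187, 40.751, 5.617), k3=(-6.227, 40.785, 5.621), k4=(-5.049, 40.445, 5.908); state += dt/6·(k1+2k2+2k3+k4)
t=0.005: state=(3.659, 3.154, 2.028)
t=0.010: state=(3.639, 3.355, 2.059)
t=0.015: state=(3.630, 3.553, 2.093)
continuing one RK4 step at a time; state shown every 40 steps (Δt=0.2):
t=0.200: state=(7.755, 11.343, 7.595)
t=0.400: state=(9.458, 5.882, 20.517)
t=0.600: state=(2.436, 0.606, 13.660)
t=0.800: state=(1.204, 1.330, 8.035)
t=1.000: state=(2.322, 3.380, 5.220)
t=1.200: state=(6.030, 8.728, 6.995)
t=1.400: state=(9.705, 8.913, 17.721)
t=1.600: state=(4.474, 2.081, 15.419)
t=1.800: state=(2.420, 2.442, 9.761)
t=2.000: state=(3.772, 5.090, 7.316)
t=2.200: state=(7.477, 9.440, 10.992)
t=2.400: state=(7.942, 6.114, 17.248)
t=2.600: state=(4.116, 2.961, 13.395)
t=2.800: state=(3.660, 4.197, 9.577)
t=3.000: state=(5.856, 7.379, 9.790)
t=3.200: state=(8.014, 7.992, 14.946)
t=3.400: state=(5.773, 4.313, 14.999)
t=3.600: state=(4.206, 4.159, 11.447)
t=3.785: state=(5.122, 6.064, 10.221)
largest grid value and its neighbours: x(0.320)=10.86340, x(0.325)=10.87511, x(0.330)=10.87300
parabola through these three points peaks at t≈0.327 with x≈10.87594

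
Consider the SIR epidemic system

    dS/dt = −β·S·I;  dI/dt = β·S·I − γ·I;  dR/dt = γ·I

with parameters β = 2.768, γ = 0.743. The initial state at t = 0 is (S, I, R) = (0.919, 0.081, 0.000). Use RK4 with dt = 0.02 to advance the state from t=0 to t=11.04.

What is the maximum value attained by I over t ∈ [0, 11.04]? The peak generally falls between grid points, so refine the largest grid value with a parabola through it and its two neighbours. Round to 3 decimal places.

t=0.000: state=(0.919, 0.081, 0.000)
step 1 (dt=0.02): k1=(-0.206, 0.146, 0.060), k2=(-0.209, 0.148, 0.061), k3=(-0.209, 0.148, 0.061), k4=(-0.213, 0.150, 0.062); state += dt/6·(k1+2k2+2k3+k4)
t=0.020: state=(0.915, 0.084, 0.001)
t=0.040: state=(0.910, 0.087, 0.002)
t=0.060: state=(0.906, 0.090, 0.004)
continuing one RK4 step at a time; state shown every 25 steps (Δt=0.5):
t=0.500: state=(0.771, 0.182, 0.047)
t=1.000: state=(0.547, 0.314, 0.139)
t=1.500: state=(0.331, 0.395, 0.274)
t=2.000: state=(0.191, 0.387, 0.421)
t=2.500: state=(0.116, 0.329, 0.555)
t=3.000: state=(0.077, 0.258, 0.664)
t=3.500: state=(0.057, 0.195, 0.748)
t=4.000: state=(0.045, 0.144, 0.811)
t=4.500: state=(0.038, 0.105, 0.857)
t=5.000: state=(0.033, 0.076, 0.890)
t=5.500: state=(0.030, 0.055, 0.915)
t=6.000: state=(0.029, 0.040, 0.932)
t=6.500: state=(0.027, 0.028, 0.944)
t=7.000: state=(0.026, 0.020, 0.953)
t=7.500: state=(0.026, 0.014, 0.960)
t=8.000: state=(0.025, 0.010, 0.964)
t=8.500: state=(0.025, 0.007, 0.968)
t=9.000: state=(0.025, 0.005, 0.970)
t=9.500: state=(0.025, 0.004, 0.972)
t=10.000: state=(0.025, 0.003, 0.973)
t=10.500: state=(0.024, 0.002, 0.974)
t=11.000: state=(0.024, 0.001, 0.974)
t=11.040: state=(0.024, 0.001, 0.974)
largest grid value and its neighbours: I(1.680)=0.40120, I(1.700)=0.40121, I(1.720)=0.40108
parabola through these three points peaks at t≈1.691 with I≈0.40122

max I = 0.401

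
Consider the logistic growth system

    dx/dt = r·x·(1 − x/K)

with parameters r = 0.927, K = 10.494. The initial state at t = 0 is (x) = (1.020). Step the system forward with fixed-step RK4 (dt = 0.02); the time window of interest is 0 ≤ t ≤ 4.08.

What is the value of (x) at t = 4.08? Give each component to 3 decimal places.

(x) = (8.662)

t=0.000: state=(1.020)
step 1 (dt=0.02): k1=(0.854), k2=(0.860), k3=(0.860), k4=(0.866); state += dt/6·(k1+2k2+2k3+k4)
t=0.020: state=(1.037)
t=0.040: state=(1.055)
t=0.060: state=(1.072)
continuing one RK4 step at a time; state shown every 10 steps (Δt=0.2):
t=0.200: state=(1.204)
t=0.400: state=(1.416)
t=0.600: state=(1.659)
t=0.800: state=(1.935)
t=1.000: state=(2.244)
t=1.200: state=(2.589)
t=1.400: state=(2.967)
t=1.600: state=(3.377)
t=1.800: state=(3.815)
t=2.000: state=(4.275)
t=2.200: state=(4.752)
t=2.400: state=(5.237)
t=2.600: state=(5.722)
t=2.800: state=(6.199)
t=3.000: state=(6.660)
t=3.200: state=(7.099)
t=3.400: state=(7.510)
t=3.600: state=(7.890)
t=3.800: state=(8.236)
t=4.000: state=(8.547)
t=4.080: state=(8.662)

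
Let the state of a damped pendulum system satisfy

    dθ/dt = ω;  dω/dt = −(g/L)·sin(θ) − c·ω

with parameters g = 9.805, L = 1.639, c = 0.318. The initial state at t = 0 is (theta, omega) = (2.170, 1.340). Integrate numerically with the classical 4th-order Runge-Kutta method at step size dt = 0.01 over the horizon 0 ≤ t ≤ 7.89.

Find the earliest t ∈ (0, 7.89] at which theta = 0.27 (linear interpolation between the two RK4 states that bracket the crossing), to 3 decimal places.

t=0.000: state=(2.170, 1.340)
step 1 (dt=0.01): k1=(1.340, -5.366), k2=(1.313, -5.335), k3=(1.313, -5.335), k4=(1.287, -5.305); state += dt/6·(k1+2k2+2k3+k4)
t=0.010: state=(2.183, 1.287)
t=0.020: state=(2.196, 1.234)
t=0.030: state=(2.208, 1.182)
continuing one RK4 step at a time; state shown every 50 steps (Δt=0.5):
t=0.500: state=(2.258, -0.904)
t=1.000: state=(1.212, -3.324)
t=1.250: state=(0.273, -4.015)
next step: t=1.260: state=(0.233, -4.018) — theta has crossed 0.27
linear interpolation between t=1.250 (0.27283) and t=1.260 (0.23267) → t≈1.251

t = 1.251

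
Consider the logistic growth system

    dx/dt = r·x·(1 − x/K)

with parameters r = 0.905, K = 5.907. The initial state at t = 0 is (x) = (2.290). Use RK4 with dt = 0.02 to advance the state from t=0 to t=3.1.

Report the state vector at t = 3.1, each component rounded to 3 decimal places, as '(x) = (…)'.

(x) = (5.392)

t=0.000: state=(2.290)
step 1 (dt=0.02): k1=(1.269), k2=(1.272), k3=(1.272), k4=(1.274); state += dt/6·(k1+2k2+2k3+k4)
t=0.020: state=(2.315)
t=0.040: state=(2.341)
t=0.060: state=(2.367)
continuing one RK4 step at a time; state shown every 10 steps (Δt=0.2):
t=0.200: state=(2.548)
t=0.400: state=(2.813)
t=0.600: state=(3.080)
t=0.800: state=(3.345)
t=1.000: state=(3.604)
t=1.200: state=(3.853)
t=1.400: state=(4.088)
t=1.600: state=(4.308)
t=1.800: state=(4.510)
t=2.000: state=(4.694)
t=2.200: state=(4.859)
t=2.400: state=(5.006)
t=2.600: state=(5.136)
t=2.800: state=(5.249)
t=3.000: state=(5.348)
t=3.100: state=(5.392)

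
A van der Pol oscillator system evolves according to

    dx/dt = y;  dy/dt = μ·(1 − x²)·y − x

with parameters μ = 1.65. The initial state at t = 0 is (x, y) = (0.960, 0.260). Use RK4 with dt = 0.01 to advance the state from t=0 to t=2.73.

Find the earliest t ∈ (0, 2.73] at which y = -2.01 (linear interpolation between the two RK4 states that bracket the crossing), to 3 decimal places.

t = 1.563

t=0.000: state=(0.960, 0.260)
step 1 (dt=0.01): k1=(0.260, -0.926), k2=(0.255, -0.929), k3=(0.255, -0.929), k4=(0.251, -0.932); state += dt/6·(k1+2k2+2k3+k4)
t=0.010: state=(0.963, 0.251)
t=0.020: state=(0.965, 0.241)
t=0.030: state=(0.967, 0.232)
continuing one RK4 step at a time; state shown every 10 steps (Δt=0.1):
t=0.100: state=(0.981, 0.165)
t=0.200: state=(0.993, 0.067)
t=0.300: state=(0.995, -0.033)
t=0.400: state=(0.986, -0.132)
t=0.500: state=(0.968, -0.231)
t=0.600: state=(0.940, -0.331)
t=0.700: state=(0.902, -0.433)
t=0.800: state=(0.853, -0.539)
t=0.900: state=(0.794, -0.653)
t=1.000: state=(0.722, -0.779)
t=1.100: state=(0.637, -0.922)
t=1.200: state=(0.537, -1.090)
t=1.300: state=(0.418, -1.288)
t=1.400: state=(0.278, -1.527)
t=1.500: state=(0.112, -1.810)
t=1.560: state=(-0.003, -2.001)
next step: t=1.570: state=(-0.023, -2.034) — y has crossed -2.01
linear interpolation between t=1.560 (-2.00092) and t=1.570 (-2.03407) → t≈1.563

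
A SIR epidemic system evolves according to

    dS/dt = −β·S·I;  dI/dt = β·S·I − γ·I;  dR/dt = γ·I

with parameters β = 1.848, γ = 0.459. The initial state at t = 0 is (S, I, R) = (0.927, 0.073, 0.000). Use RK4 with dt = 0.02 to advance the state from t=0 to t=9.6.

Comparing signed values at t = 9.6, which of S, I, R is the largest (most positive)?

largest component: R

t=0.000: state=(0.927, 0.073, 0.000)
step 1 (dt=0.02): k1=(-0.125, 0.092, 0.034), k2=(-0.126, 0.093, 0.034), k3=(-0.126, 0.093, 0.034), k4=(-0.128, 0.094, 0.034); state += dt/6·(k1+2k2+2k3+k4)
t=0.020: state=(0.924, 0.075, 0.001)
t=0.040: state=(0.922, 0.077, 0.001)
t=0.060: state=(0.919, 0.079, 0.002)
continuing one RK4 step at a time; state shown every 25 steps (Δt=0.5):
t=0.500: state=(0.845, 0.132, 0.023)
t=1.000: state=(0.720, 0.217, 0.063)
t=1.500: state=(0.564, 0.313, 0.123)
t=2.000: state=(0.407, 0.389, 0.205)
t=2.500: state=(0.279, 0.423, 0.299)
t=3.000: state=(0.189, 0.416, 0.395)
t=3.500: state=(0.130, 0.382, 0.487)
t=4.000: state=(0.093, 0.337, 0.570)
t=4.500: state=(0.070, 0.288, 0.642)
t=5.000: state=(0.055, 0.243, 0.703)
t=5.500: state=(0.045, 0.202, 0.753)
t=6.000: state=(0.038, 0.167, 0.796)
t=6.500: state=(0.033, 0.137, 0.830)
t=7.000: state=(0.029, 0.112, 0.859)
t=7.500: state=(0.027, 0.091, 0.882)
t=8.000: state=(0.025, 0.074, 0.901)
t=8.500: state=(0.023, 0.060, 0.916)
t=9.000: state=(0.022, 0.049, 0.929)
t=9.500: state=(0.021, 0.040, 0.939)
t=9.600: state=(0.021, 0.038, 0.941)
compare at T: S=0.021, I=0.038, R=0.941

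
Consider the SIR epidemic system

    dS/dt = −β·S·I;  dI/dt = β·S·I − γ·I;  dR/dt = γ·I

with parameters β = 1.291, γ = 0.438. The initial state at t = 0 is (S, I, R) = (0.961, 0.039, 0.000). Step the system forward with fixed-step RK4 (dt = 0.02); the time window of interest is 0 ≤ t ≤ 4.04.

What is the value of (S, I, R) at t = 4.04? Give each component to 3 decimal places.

(S, I, R) = (0.405, 0.302, 0.293)

t=0.000: state=(0.961, 0.039, 0.000)
step 1 (dt=0.02): k1=(-0.048, 0.031, 0.017), k2=(-0.049, 0.032, 0.017), k3=(-0.049, 0.032, 0.017), k4=(-0.049, 0.032, 0.017); state += dt/6·(k1+2k2+2k3+k4)
t=0.020: state=(0.960, 0.040, 0.000)
t=0.040: state=(0.959, 0.040, 0.001)
t=0.060: state=(0.958, 0.041, 0.001)
continuing one RK4 step at a time; state shown every 10 steps (Δt=0.2):
t=0.200: state=(0.951, 0.046, 0.004)
t=0.400: state=(0.938, 0.053, 0.008)
t=0.600: state=(0.925, 0.062, 0.013)
t=0.800: state=(0.909, 0.072, 0.019)
t=1.000: state=(0.891, 0.084, 0.026)
t=1.200: state=(0.870, 0.096, 0.034)
t=1.400: state=(0.847, 0.110, 0.043)
t=1.600: state=(0.822, 0.125, 0.053)
t=1.800: state=(0.794, 0.141, 0.065)
t=2.000: state=(0.764, 0.158, 0.078)
t=2.200: state=(0.732, 0.176, 0.092)
t=2.400: state=(0.698, 0.194, 0.108)
t=2.600: state=(0.662, 0.211, 0.126)
t=2.800: state=(0.626, 0.229, 0.145)
t=3.000: state=(0.589, 0.245, 0.166)
t=3.200: state=(0.552, 0.260, 0.188)
t=3.400: state=(0.515, 0.273, 0.212)
t=3.600: state=(0.479, 0.285, 0.236)
t=3.800: state=(0.444, 0.294, 0.262)
t=4.000: state=(0.412, 0.301, 0.288)
t=4.040: state=(0.405, 0.302, 0.293)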